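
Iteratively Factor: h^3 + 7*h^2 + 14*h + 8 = (h + 2)*(h^2 + 5*h + 4) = (h + 2)*(h + 4)*(h + 1)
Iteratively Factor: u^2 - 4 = (u + 2)*(u - 2)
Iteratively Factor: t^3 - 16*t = (t)*(t^2 - 16) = t*(t + 4)*(t - 4)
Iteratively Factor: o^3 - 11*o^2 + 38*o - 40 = (o - 2)*(o^2 - 9*o + 20) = (o - 4)*(o - 2)*(o - 5)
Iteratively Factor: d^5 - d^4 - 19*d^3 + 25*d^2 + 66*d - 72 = (d + 4)*(d^4 - 5*d^3 + d^2 + 21*d - 18) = (d + 2)*(d + 4)*(d^3 - 7*d^2 + 15*d - 9) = (d - 3)*(d + 2)*(d + 4)*(d^2 - 4*d + 3) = (d - 3)^2*(d + 2)*(d + 4)*(d - 1)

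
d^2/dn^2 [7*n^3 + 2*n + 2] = 42*n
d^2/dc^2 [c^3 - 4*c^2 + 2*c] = 6*c - 8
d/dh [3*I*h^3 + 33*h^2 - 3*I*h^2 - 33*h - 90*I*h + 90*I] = 9*I*h^2 + 6*h*(11 - I) - 33 - 90*I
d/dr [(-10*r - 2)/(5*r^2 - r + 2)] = 2*(25*r^2 + 10*r - 11)/(25*r^4 - 10*r^3 + 21*r^2 - 4*r + 4)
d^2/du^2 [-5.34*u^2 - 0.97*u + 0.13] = -10.6800000000000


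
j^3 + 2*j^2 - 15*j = j*(j - 3)*(j + 5)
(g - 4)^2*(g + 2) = g^3 - 6*g^2 + 32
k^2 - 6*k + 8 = (k - 4)*(k - 2)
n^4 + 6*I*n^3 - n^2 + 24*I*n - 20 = (n - 2*I)*(n + I)*(n + 2*I)*(n + 5*I)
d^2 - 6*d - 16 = (d - 8)*(d + 2)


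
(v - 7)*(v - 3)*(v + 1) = v^3 - 9*v^2 + 11*v + 21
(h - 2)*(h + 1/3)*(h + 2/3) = h^3 - h^2 - 16*h/9 - 4/9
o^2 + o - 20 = (o - 4)*(o + 5)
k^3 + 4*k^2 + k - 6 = (k - 1)*(k + 2)*(k + 3)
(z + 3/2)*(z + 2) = z^2 + 7*z/2 + 3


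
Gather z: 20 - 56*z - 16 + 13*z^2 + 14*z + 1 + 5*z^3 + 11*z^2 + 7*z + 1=5*z^3 + 24*z^2 - 35*z + 6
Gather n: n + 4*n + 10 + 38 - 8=5*n + 40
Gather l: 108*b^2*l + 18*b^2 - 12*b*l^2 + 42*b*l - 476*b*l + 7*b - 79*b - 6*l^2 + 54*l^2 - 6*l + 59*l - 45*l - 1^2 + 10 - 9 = 18*b^2 - 72*b + l^2*(48 - 12*b) + l*(108*b^2 - 434*b + 8)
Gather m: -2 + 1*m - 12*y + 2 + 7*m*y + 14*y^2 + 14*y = m*(7*y + 1) + 14*y^2 + 2*y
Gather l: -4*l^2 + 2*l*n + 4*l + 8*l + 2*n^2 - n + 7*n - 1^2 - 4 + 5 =-4*l^2 + l*(2*n + 12) + 2*n^2 + 6*n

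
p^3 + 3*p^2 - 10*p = p*(p - 2)*(p + 5)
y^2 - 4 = (y - 2)*(y + 2)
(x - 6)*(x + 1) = x^2 - 5*x - 6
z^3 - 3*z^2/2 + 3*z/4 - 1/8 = (z - 1/2)^3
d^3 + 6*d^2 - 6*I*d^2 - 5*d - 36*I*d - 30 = (d + 6)*(d - 5*I)*(d - I)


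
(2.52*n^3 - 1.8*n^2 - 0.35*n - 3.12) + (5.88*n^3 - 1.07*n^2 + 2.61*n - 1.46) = 8.4*n^3 - 2.87*n^2 + 2.26*n - 4.58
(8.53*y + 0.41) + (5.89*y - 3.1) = 14.42*y - 2.69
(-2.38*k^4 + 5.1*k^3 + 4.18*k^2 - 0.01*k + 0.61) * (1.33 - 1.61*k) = 3.8318*k^5 - 11.3764*k^4 + 0.0531999999999995*k^3 + 5.5755*k^2 - 0.9954*k + 0.8113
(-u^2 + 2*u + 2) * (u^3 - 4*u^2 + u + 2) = -u^5 + 6*u^4 - 7*u^3 - 8*u^2 + 6*u + 4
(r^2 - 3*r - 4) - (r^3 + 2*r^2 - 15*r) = -r^3 - r^2 + 12*r - 4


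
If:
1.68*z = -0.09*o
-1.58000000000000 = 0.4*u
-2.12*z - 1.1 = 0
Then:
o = 9.69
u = -3.95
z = -0.52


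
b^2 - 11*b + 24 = (b - 8)*(b - 3)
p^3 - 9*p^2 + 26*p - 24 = (p - 4)*(p - 3)*(p - 2)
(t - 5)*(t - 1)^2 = t^3 - 7*t^2 + 11*t - 5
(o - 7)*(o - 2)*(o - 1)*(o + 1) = o^4 - 9*o^3 + 13*o^2 + 9*o - 14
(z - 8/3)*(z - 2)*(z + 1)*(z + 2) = z^4 - 5*z^3/3 - 20*z^2/3 + 20*z/3 + 32/3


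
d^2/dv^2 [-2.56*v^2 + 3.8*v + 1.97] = -5.12000000000000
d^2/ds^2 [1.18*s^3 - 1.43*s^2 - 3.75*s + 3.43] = 7.08*s - 2.86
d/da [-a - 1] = -1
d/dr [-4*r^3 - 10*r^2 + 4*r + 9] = -12*r^2 - 20*r + 4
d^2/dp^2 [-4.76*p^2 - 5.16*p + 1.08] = -9.52000000000000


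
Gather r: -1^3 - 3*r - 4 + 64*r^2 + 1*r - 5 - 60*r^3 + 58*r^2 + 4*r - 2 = -60*r^3 + 122*r^2 + 2*r - 12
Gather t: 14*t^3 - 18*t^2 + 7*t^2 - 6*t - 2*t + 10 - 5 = 14*t^3 - 11*t^2 - 8*t + 5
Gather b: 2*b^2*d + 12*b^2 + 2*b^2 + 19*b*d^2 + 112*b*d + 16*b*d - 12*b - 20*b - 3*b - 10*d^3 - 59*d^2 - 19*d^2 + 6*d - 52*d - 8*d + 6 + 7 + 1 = b^2*(2*d + 14) + b*(19*d^2 + 128*d - 35) - 10*d^3 - 78*d^2 - 54*d + 14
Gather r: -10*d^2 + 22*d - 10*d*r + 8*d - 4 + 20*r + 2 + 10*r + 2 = -10*d^2 + 30*d + r*(30 - 10*d)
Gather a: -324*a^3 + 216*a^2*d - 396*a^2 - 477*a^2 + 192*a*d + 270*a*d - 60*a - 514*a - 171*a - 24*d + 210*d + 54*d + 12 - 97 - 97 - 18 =-324*a^3 + a^2*(216*d - 873) + a*(462*d - 745) + 240*d - 200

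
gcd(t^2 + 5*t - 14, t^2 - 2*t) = t - 2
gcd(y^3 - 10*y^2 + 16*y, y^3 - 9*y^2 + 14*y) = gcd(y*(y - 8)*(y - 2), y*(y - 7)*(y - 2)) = y^2 - 2*y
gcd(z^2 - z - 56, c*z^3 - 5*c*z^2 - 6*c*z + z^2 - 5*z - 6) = 1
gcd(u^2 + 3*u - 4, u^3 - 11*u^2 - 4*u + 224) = u + 4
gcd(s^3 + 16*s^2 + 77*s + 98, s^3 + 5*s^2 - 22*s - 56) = s^2 + 9*s + 14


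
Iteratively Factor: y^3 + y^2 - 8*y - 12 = (y + 2)*(y^2 - y - 6) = (y + 2)^2*(y - 3)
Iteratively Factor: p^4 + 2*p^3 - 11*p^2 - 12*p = (p + 1)*(p^3 + p^2 - 12*p) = (p - 3)*(p + 1)*(p^2 + 4*p) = (p - 3)*(p + 1)*(p + 4)*(p)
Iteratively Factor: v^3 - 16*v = (v + 4)*(v^2 - 4*v) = (v - 4)*(v + 4)*(v)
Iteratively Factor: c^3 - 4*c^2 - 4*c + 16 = (c + 2)*(c^2 - 6*c + 8) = (c - 2)*(c + 2)*(c - 4)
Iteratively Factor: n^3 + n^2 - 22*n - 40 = (n + 2)*(n^2 - n - 20) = (n - 5)*(n + 2)*(n + 4)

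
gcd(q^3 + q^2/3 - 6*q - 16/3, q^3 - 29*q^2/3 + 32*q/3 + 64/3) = q^2 - 5*q/3 - 8/3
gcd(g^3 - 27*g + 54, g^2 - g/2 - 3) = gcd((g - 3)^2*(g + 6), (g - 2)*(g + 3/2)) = 1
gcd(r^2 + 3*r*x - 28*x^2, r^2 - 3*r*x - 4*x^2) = -r + 4*x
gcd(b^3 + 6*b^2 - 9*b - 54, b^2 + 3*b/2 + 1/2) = 1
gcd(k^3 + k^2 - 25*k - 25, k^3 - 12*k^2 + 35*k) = k - 5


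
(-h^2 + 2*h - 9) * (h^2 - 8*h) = -h^4 + 10*h^3 - 25*h^2 + 72*h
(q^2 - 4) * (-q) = -q^3 + 4*q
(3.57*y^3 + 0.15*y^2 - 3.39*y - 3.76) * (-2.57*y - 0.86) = -9.1749*y^4 - 3.4557*y^3 + 8.5833*y^2 + 12.5786*y + 3.2336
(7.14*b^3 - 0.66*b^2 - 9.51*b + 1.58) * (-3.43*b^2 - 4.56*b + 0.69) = -24.4902*b^5 - 30.2946*b^4 + 40.5555*b^3 + 37.4908*b^2 - 13.7667*b + 1.0902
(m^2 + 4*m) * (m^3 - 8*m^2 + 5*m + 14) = m^5 - 4*m^4 - 27*m^3 + 34*m^2 + 56*m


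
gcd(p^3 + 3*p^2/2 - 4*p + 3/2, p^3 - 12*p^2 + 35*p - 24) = p - 1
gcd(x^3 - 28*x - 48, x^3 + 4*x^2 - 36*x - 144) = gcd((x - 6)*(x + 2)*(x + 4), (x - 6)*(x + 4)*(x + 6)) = x^2 - 2*x - 24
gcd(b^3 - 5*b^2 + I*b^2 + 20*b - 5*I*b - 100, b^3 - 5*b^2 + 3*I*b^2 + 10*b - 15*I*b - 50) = b^2 + b*(-5 + 5*I) - 25*I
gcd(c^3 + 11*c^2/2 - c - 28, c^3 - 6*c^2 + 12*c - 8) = c - 2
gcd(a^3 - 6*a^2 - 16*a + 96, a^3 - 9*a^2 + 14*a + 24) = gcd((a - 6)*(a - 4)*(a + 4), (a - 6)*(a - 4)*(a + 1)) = a^2 - 10*a + 24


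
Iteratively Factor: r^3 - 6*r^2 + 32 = (r - 4)*(r^2 - 2*r - 8) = (r - 4)*(r + 2)*(r - 4)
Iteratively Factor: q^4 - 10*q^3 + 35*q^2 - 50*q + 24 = (q - 4)*(q^3 - 6*q^2 + 11*q - 6) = (q - 4)*(q - 2)*(q^2 - 4*q + 3) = (q - 4)*(q - 3)*(q - 2)*(q - 1)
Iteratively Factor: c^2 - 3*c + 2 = (c - 1)*(c - 2)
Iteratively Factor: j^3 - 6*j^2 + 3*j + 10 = (j - 5)*(j^2 - j - 2) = (j - 5)*(j + 1)*(j - 2)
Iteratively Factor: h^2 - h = (h)*(h - 1)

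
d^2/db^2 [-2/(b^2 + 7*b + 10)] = 4*(b^2 + 7*b - (2*b + 7)^2 + 10)/(b^2 + 7*b + 10)^3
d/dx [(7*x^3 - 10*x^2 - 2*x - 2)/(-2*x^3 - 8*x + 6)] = (-10*x^4 - 60*x^3 + 97*x^2 - 60*x - 14)/(2*(x^6 + 8*x^4 - 6*x^3 + 16*x^2 - 24*x + 9))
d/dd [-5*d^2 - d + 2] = -10*d - 1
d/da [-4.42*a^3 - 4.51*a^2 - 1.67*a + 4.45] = -13.26*a^2 - 9.02*a - 1.67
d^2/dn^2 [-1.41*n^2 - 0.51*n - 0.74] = -2.82000000000000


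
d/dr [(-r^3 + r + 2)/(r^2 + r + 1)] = ((1 - 3*r^2)*(r^2 + r + 1) - (2*r + 1)*(-r^3 + r + 2))/(r^2 + r + 1)^2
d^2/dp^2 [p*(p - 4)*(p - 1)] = 6*p - 10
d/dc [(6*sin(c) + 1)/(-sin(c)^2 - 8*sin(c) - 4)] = 2*(3*sin(c)^2 + sin(c) - 8)*cos(c)/(sin(c)^2 + 8*sin(c) + 4)^2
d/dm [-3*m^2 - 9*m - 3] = -6*m - 9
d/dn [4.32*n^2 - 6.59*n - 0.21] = 8.64*n - 6.59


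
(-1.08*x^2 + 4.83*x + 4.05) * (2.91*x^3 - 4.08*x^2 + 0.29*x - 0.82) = -3.1428*x^5 + 18.4617*x^4 - 8.2341*x^3 - 14.2377*x^2 - 2.7861*x - 3.321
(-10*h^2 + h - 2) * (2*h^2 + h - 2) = -20*h^4 - 8*h^3 + 17*h^2 - 4*h + 4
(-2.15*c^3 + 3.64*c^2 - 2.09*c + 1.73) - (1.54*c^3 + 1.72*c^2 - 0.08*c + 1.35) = -3.69*c^3 + 1.92*c^2 - 2.01*c + 0.38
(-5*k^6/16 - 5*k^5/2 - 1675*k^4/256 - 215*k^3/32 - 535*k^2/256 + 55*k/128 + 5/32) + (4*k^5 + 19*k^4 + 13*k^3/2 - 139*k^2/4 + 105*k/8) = -5*k^6/16 + 3*k^5/2 + 3189*k^4/256 - 7*k^3/32 - 9431*k^2/256 + 1735*k/128 + 5/32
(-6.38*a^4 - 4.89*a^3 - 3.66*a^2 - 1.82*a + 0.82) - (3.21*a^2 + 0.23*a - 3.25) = -6.38*a^4 - 4.89*a^3 - 6.87*a^2 - 2.05*a + 4.07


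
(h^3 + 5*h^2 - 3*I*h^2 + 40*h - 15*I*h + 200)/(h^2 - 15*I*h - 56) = (h^2 + 5*h*(1 + I) + 25*I)/(h - 7*I)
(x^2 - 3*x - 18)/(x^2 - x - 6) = (-x^2 + 3*x + 18)/(-x^2 + x + 6)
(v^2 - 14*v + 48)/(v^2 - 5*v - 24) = (v - 6)/(v + 3)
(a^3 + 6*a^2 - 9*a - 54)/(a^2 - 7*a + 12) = (a^2 + 9*a + 18)/(a - 4)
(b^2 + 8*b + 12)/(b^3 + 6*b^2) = (b + 2)/b^2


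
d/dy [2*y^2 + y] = 4*y + 1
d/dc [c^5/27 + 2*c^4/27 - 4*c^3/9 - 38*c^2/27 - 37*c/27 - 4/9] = 5*c^4/27 + 8*c^3/27 - 4*c^2/3 - 76*c/27 - 37/27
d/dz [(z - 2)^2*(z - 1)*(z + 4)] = 4*z^3 - 3*z^2 - 24*z + 28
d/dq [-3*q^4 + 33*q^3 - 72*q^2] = 3*q*(-4*q^2 + 33*q - 48)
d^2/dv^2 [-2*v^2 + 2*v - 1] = -4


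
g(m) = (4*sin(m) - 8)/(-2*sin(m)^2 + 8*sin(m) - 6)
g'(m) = (4*sin(m)*cos(m) - 8*cos(m))*(4*sin(m) - 8)/(-2*sin(m)^2 + 8*sin(m) - 6)^2 + 4*cos(m)/(-2*sin(m)^2 + 8*sin(m) - 6)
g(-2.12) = 0.80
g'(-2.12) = -0.19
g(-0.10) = 1.23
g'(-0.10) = 0.93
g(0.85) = 4.47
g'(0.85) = 10.80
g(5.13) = 0.78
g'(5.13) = 0.14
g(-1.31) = 0.76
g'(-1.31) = 0.08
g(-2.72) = 1.00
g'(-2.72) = -0.54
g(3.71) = 0.93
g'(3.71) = -0.42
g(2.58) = 2.54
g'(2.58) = -4.01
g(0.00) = 1.33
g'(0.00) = 1.11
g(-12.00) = 2.56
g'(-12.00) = 4.07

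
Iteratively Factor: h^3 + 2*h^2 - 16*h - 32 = (h + 2)*(h^2 - 16) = (h - 4)*(h + 2)*(h + 4)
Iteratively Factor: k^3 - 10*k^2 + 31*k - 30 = (k - 3)*(k^2 - 7*k + 10) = (k - 5)*(k - 3)*(k - 2)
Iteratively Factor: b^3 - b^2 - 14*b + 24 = (b - 3)*(b^2 + 2*b - 8) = (b - 3)*(b - 2)*(b + 4)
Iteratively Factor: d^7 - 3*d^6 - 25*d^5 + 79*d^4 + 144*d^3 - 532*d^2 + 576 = (d - 2)*(d^6 - d^5 - 27*d^4 + 25*d^3 + 194*d^2 - 144*d - 288) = (d - 4)*(d - 2)*(d^5 + 3*d^4 - 15*d^3 - 35*d^2 + 54*d + 72) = (d - 4)*(d - 3)*(d - 2)*(d^4 + 6*d^3 + 3*d^2 - 26*d - 24) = (d - 4)*(d - 3)*(d - 2)*(d + 3)*(d^3 + 3*d^2 - 6*d - 8) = (d - 4)*(d - 3)*(d - 2)*(d + 1)*(d + 3)*(d^2 + 2*d - 8) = (d - 4)*(d - 3)*(d - 2)^2*(d + 1)*(d + 3)*(d + 4)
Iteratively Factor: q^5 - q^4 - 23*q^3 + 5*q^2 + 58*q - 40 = (q + 4)*(q^4 - 5*q^3 - 3*q^2 + 17*q - 10) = (q - 1)*(q + 4)*(q^3 - 4*q^2 - 7*q + 10) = (q - 1)^2*(q + 4)*(q^2 - 3*q - 10) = (q - 1)^2*(q + 2)*(q + 4)*(q - 5)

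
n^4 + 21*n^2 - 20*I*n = n*(n - 4*I)*(n - I)*(n + 5*I)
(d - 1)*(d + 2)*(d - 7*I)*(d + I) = d^4 + d^3 - 6*I*d^3 + 5*d^2 - 6*I*d^2 + 7*d + 12*I*d - 14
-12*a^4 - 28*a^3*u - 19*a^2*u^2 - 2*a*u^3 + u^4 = (-6*a + u)*(a + u)^2*(2*a + u)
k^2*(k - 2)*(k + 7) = k^4 + 5*k^3 - 14*k^2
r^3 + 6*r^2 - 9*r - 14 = (r - 2)*(r + 1)*(r + 7)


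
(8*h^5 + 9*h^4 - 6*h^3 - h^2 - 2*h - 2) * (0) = 0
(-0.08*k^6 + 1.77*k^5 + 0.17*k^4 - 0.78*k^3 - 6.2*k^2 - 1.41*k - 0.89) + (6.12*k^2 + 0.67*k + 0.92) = -0.08*k^6 + 1.77*k^5 + 0.17*k^4 - 0.78*k^3 - 0.0800000000000001*k^2 - 0.74*k + 0.03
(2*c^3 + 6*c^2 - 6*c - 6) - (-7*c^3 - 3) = 9*c^3 + 6*c^2 - 6*c - 3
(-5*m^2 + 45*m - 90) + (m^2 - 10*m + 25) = -4*m^2 + 35*m - 65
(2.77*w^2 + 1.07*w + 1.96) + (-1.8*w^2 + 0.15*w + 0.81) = 0.97*w^2 + 1.22*w + 2.77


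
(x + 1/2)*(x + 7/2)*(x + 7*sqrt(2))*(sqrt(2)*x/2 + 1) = sqrt(2)*x^4/2 + 2*sqrt(2)*x^3 + 8*x^3 + 63*sqrt(2)*x^2/8 + 32*x^2 + 14*x + 28*sqrt(2)*x + 49*sqrt(2)/4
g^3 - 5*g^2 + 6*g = g*(g - 3)*(g - 2)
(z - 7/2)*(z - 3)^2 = z^3 - 19*z^2/2 + 30*z - 63/2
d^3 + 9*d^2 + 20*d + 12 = (d + 1)*(d + 2)*(d + 6)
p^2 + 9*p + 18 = (p + 3)*(p + 6)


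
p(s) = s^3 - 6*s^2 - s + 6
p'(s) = 3*s^2 - 12*s - 1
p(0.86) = 1.34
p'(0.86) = -9.10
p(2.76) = -21.44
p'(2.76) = -11.27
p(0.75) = 2.30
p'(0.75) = -8.31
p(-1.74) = -15.69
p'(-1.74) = 28.96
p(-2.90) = -65.95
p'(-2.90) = 59.03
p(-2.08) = -26.88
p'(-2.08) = 36.94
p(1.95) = -11.35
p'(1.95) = -12.99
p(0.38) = 4.81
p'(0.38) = -5.13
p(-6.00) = -420.00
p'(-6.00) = 179.00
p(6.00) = 0.00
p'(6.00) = 35.00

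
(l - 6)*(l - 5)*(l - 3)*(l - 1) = l^4 - 15*l^3 + 77*l^2 - 153*l + 90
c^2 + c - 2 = (c - 1)*(c + 2)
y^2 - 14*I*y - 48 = (y - 8*I)*(y - 6*I)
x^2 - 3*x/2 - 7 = (x - 7/2)*(x + 2)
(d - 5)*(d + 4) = d^2 - d - 20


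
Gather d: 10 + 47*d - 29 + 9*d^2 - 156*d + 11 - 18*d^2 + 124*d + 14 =-9*d^2 + 15*d + 6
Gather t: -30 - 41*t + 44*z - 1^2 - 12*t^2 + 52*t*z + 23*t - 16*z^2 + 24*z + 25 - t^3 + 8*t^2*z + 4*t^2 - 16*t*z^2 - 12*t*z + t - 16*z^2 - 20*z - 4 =-t^3 + t^2*(8*z - 8) + t*(-16*z^2 + 40*z - 17) - 32*z^2 + 48*z - 10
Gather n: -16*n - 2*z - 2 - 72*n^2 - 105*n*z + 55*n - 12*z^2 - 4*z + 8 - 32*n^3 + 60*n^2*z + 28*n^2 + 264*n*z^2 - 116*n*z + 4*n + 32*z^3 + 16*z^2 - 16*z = -32*n^3 + n^2*(60*z - 44) + n*(264*z^2 - 221*z + 43) + 32*z^3 + 4*z^2 - 22*z + 6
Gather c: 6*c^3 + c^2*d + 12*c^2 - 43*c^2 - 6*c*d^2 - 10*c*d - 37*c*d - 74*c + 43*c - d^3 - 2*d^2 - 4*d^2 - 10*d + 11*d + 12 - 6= 6*c^3 + c^2*(d - 31) + c*(-6*d^2 - 47*d - 31) - d^3 - 6*d^2 + d + 6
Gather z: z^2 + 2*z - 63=z^2 + 2*z - 63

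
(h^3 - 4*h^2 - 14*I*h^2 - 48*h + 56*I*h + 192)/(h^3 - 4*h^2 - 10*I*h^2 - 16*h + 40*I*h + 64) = (h - 6*I)/(h - 2*I)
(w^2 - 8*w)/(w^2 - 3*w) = (w - 8)/(w - 3)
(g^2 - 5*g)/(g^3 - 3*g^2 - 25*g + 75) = g/(g^2 + 2*g - 15)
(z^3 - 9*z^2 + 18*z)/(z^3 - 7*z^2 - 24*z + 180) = z*(z - 3)/(z^2 - z - 30)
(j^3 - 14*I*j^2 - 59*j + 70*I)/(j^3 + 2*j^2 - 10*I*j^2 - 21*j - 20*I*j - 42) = (j^2 - 7*I*j - 10)/(j^2 + j*(2 - 3*I) - 6*I)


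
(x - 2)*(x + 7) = x^2 + 5*x - 14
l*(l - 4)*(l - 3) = l^3 - 7*l^2 + 12*l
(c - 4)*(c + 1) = c^2 - 3*c - 4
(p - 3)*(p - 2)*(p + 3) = p^3 - 2*p^2 - 9*p + 18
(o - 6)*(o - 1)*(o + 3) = o^3 - 4*o^2 - 15*o + 18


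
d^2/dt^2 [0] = 0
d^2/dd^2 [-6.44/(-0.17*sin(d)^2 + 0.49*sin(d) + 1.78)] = (0.744464*sin(d)^4 - 1.609356*sin(d)^3 + 8.224524*sin(d)^2 - 2.398256*sin(d) - 6.989976)/(-0.17*sin(d)^2 + 0.49*sin(d) + 1.78)^3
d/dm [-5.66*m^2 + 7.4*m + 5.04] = 7.4 - 11.32*m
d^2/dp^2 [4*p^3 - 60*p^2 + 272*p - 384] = 24*p - 120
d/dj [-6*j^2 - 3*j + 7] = -12*j - 3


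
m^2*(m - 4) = m^3 - 4*m^2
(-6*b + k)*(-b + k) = 6*b^2 - 7*b*k + k^2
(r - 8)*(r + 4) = r^2 - 4*r - 32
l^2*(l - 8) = l^3 - 8*l^2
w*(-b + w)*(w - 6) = -b*w^2 + 6*b*w + w^3 - 6*w^2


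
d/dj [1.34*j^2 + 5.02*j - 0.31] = 2.68*j + 5.02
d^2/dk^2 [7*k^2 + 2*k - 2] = 14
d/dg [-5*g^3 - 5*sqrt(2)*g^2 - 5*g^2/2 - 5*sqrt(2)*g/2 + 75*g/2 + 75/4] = -15*g^2 - 10*sqrt(2)*g - 5*g - 5*sqrt(2)/2 + 75/2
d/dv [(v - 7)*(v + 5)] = 2*v - 2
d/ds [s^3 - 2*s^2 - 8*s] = 3*s^2 - 4*s - 8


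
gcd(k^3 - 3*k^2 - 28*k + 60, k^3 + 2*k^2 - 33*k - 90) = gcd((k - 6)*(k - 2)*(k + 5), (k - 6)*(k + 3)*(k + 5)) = k^2 - k - 30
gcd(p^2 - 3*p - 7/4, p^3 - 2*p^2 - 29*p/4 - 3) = p + 1/2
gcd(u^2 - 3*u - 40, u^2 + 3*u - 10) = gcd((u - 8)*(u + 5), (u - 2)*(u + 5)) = u + 5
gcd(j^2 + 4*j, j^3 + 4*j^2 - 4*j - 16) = j + 4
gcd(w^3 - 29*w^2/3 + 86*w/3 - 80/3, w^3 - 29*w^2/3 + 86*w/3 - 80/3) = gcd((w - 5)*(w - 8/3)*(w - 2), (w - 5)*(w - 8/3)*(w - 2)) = w^3 - 29*w^2/3 + 86*w/3 - 80/3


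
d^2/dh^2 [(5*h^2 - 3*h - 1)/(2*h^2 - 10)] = 3*(-h^3 + 24*h^2 - 15*h + 40)/(h^6 - 15*h^4 + 75*h^2 - 125)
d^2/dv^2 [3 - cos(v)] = cos(v)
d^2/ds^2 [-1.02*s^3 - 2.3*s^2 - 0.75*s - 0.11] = -6.12*s - 4.6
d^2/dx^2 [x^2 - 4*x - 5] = 2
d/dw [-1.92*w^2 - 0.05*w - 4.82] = -3.84*w - 0.05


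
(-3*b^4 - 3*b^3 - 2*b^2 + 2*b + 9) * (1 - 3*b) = 9*b^5 + 6*b^4 + 3*b^3 - 8*b^2 - 25*b + 9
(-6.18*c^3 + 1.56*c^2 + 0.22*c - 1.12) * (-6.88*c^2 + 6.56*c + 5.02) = 42.5184*c^5 - 51.2736*c^4 - 22.3036*c^3 + 16.98*c^2 - 6.2428*c - 5.6224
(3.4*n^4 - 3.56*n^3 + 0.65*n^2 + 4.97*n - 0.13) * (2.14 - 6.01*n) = -20.434*n^5 + 28.6716*n^4 - 11.5249*n^3 - 28.4787*n^2 + 11.4171*n - 0.2782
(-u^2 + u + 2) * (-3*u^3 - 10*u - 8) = 3*u^5 - 3*u^4 + 4*u^3 - 2*u^2 - 28*u - 16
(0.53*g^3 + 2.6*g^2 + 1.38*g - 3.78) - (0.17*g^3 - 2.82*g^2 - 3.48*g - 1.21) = 0.36*g^3 + 5.42*g^2 + 4.86*g - 2.57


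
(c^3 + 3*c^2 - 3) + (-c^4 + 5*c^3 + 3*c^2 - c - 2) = -c^4 + 6*c^3 + 6*c^2 - c - 5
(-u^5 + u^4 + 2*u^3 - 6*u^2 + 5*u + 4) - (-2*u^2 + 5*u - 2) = -u^5 + u^4 + 2*u^3 - 4*u^2 + 6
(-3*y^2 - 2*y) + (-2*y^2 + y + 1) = -5*y^2 - y + 1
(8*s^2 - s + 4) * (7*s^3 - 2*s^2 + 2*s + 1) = 56*s^5 - 23*s^4 + 46*s^3 - 2*s^2 + 7*s + 4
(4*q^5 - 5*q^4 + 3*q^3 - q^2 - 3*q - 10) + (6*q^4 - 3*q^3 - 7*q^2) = 4*q^5 + q^4 - 8*q^2 - 3*q - 10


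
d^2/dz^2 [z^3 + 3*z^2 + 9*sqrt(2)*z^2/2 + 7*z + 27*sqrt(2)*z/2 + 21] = 6*z + 6 + 9*sqrt(2)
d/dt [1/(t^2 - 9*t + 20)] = (9 - 2*t)/(t^2 - 9*t + 20)^2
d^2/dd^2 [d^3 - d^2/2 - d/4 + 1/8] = 6*d - 1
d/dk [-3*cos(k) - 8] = 3*sin(k)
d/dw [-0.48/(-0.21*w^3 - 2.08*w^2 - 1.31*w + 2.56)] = (-0.3024*w^2 - 1.9968*w - 0.6288)/(0.21*w^3 + 2.08*w^2 + 1.31*w - 2.56)^2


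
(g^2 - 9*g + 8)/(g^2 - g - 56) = (g - 1)/(g + 7)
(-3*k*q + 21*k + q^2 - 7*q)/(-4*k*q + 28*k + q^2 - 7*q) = (-3*k + q)/(-4*k + q)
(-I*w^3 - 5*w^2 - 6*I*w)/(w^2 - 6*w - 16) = w*(I*w^2 + 5*w + 6*I)/(-w^2 + 6*w + 16)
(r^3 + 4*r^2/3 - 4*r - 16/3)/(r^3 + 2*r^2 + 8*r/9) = 3*(r^2 - 4)/(r*(3*r + 2))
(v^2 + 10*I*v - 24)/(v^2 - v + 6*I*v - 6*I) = (v + 4*I)/(v - 1)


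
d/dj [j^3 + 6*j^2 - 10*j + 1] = 3*j^2 + 12*j - 10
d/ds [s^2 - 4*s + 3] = 2*s - 4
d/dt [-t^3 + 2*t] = 2 - 3*t^2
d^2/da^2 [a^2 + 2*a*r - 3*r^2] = 2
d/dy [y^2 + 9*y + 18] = 2*y + 9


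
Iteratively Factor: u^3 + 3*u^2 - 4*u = (u - 1)*(u^2 + 4*u) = (u - 1)*(u + 4)*(u)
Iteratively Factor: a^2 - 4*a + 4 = (a - 2)*(a - 2)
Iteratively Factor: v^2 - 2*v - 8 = (v - 4)*(v + 2)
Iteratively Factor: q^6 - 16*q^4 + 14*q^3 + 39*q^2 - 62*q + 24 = (q - 1)*(q^5 + q^4 - 15*q^3 - q^2 + 38*q - 24) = (q - 1)*(q + 4)*(q^4 - 3*q^3 - 3*q^2 + 11*q - 6) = (q - 1)*(q + 2)*(q + 4)*(q^3 - 5*q^2 + 7*q - 3) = (q - 3)*(q - 1)*(q + 2)*(q + 4)*(q^2 - 2*q + 1) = (q - 3)*(q - 1)^2*(q + 2)*(q + 4)*(q - 1)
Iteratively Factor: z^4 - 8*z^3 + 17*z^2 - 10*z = (z - 5)*(z^3 - 3*z^2 + 2*z) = (z - 5)*(z - 1)*(z^2 - 2*z) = (z - 5)*(z - 2)*(z - 1)*(z)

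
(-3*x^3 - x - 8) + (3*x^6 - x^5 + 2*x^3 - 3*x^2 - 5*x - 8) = 3*x^6 - x^5 - x^3 - 3*x^2 - 6*x - 16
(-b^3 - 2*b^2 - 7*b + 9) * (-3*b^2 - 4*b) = 3*b^5 + 10*b^4 + 29*b^3 + b^2 - 36*b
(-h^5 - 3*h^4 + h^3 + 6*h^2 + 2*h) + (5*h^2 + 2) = -h^5 - 3*h^4 + h^3 + 11*h^2 + 2*h + 2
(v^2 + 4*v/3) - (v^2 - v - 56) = 7*v/3 + 56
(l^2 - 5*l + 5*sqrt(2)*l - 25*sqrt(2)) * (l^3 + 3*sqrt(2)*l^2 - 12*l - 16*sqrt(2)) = l^5 - 5*l^4 + 8*sqrt(2)*l^4 - 40*sqrt(2)*l^3 + 18*l^3 - 76*sqrt(2)*l^2 - 90*l^2 - 160*l + 380*sqrt(2)*l + 800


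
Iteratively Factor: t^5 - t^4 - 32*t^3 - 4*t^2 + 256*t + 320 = (t + 4)*(t^4 - 5*t^3 - 12*t^2 + 44*t + 80) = (t + 2)*(t + 4)*(t^3 - 7*t^2 + 2*t + 40) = (t - 4)*(t + 2)*(t + 4)*(t^2 - 3*t - 10) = (t - 5)*(t - 4)*(t + 2)*(t + 4)*(t + 2)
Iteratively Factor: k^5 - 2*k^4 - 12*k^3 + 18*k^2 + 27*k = (k - 3)*(k^4 + k^3 - 9*k^2 - 9*k) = k*(k - 3)*(k^3 + k^2 - 9*k - 9) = k*(k - 3)*(k + 1)*(k^2 - 9) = k*(k - 3)^2*(k + 1)*(k + 3)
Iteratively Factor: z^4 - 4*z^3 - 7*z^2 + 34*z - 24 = (z - 1)*(z^3 - 3*z^2 - 10*z + 24) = (z - 4)*(z - 1)*(z^2 + z - 6) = (z - 4)*(z - 1)*(z + 3)*(z - 2)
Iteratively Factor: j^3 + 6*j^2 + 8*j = (j + 4)*(j^2 + 2*j) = (j + 2)*(j + 4)*(j)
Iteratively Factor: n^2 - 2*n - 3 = (n - 3)*(n + 1)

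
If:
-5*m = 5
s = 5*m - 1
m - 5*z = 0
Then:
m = -1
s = -6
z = -1/5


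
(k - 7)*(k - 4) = k^2 - 11*k + 28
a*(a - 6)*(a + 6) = a^3 - 36*a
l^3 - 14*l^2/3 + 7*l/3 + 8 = (l - 3)*(l - 8/3)*(l + 1)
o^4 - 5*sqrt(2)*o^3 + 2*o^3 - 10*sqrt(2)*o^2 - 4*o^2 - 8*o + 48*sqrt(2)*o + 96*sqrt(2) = (o + 2)*(o - 4*sqrt(2))*(o - 3*sqrt(2))*(o + 2*sqrt(2))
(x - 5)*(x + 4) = x^2 - x - 20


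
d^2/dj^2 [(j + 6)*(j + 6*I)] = 2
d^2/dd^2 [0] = 0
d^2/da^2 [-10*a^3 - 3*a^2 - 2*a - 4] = -60*a - 6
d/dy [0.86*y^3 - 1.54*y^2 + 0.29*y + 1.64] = 2.58*y^2 - 3.08*y + 0.29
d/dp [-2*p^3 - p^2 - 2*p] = -6*p^2 - 2*p - 2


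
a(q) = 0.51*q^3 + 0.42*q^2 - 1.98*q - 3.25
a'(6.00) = 58.14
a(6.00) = 110.15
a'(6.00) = 58.14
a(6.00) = 110.15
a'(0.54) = -1.08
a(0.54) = -4.12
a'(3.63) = 21.23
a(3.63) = 19.49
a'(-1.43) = -0.05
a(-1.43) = -1.05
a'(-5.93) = 46.84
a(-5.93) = -83.09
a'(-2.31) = 4.24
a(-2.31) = -2.72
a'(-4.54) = 25.74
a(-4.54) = -33.33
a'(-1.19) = -0.81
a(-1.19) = -1.16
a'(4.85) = 38.08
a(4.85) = 55.21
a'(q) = 1.53*q^2 + 0.84*q - 1.98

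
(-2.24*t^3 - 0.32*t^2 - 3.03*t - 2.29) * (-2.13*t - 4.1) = 4.7712*t^4 + 9.8656*t^3 + 7.7659*t^2 + 17.3007*t + 9.389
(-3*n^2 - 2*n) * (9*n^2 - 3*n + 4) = -27*n^4 - 9*n^3 - 6*n^2 - 8*n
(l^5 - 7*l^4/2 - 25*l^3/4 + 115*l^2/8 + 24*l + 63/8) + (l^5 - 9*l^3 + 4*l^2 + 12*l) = 2*l^5 - 7*l^4/2 - 61*l^3/4 + 147*l^2/8 + 36*l + 63/8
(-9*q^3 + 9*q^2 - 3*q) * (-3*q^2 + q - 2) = 27*q^5 - 36*q^4 + 36*q^3 - 21*q^2 + 6*q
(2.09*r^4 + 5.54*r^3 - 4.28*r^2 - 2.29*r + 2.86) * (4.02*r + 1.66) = 8.4018*r^5 + 25.7402*r^4 - 8.0092*r^3 - 16.3106*r^2 + 7.6958*r + 4.7476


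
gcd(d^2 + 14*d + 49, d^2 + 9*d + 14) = d + 7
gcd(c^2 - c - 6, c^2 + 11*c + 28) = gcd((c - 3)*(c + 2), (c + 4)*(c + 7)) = 1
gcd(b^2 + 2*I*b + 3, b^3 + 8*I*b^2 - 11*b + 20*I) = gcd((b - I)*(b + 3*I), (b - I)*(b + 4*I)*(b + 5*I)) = b - I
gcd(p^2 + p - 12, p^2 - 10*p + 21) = p - 3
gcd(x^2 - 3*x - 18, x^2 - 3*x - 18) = x^2 - 3*x - 18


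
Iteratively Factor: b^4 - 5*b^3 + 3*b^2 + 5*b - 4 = (b - 4)*(b^3 - b^2 - b + 1) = (b - 4)*(b - 1)*(b^2 - 1) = (b - 4)*(b - 1)*(b + 1)*(b - 1)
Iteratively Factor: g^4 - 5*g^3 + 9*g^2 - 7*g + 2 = (g - 1)*(g^3 - 4*g^2 + 5*g - 2) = (g - 1)^2*(g^2 - 3*g + 2) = (g - 1)^3*(g - 2)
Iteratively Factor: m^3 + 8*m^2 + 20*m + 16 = (m + 2)*(m^2 + 6*m + 8) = (m + 2)^2*(m + 4)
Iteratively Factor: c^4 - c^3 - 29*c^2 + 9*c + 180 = (c + 3)*(c^3 - 4*c^2 - 17*c + 60) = (c - 5)*(c + 3)*(c^2 + c - 12) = (c - 5)*(c + 3)*(c + 4)*(c - 3)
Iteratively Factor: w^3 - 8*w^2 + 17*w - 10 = (w - 1)*(w^2 - 7*w + 10) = (w - 2)*(w - 1)*(w - 5)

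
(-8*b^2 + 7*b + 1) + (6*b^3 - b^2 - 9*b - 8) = 6*b^3 - 9*b^2 - 2*b - 7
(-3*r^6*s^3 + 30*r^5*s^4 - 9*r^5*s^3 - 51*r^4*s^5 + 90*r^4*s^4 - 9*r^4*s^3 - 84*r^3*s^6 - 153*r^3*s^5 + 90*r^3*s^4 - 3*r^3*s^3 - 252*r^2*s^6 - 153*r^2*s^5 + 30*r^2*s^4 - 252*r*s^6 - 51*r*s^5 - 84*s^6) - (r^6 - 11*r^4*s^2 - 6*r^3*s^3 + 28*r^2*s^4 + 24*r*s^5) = -3*r^6*s^3 - r^6 + 30*r^5*s^4 - 9*r^5*s^3 - 51*r^4*s^5 + 90*r^4*s^4 - 9*r^4*s^3 + 11*r^4*s^2 - 84*r^3*s^6 - 153*r^3*s^5 + 90*r^3*s^4 + 3*r^3*s^3 - 252*r^2*s^6 - 153*r^2*s^5 + 2*r^2*s^4 - 252*r*s^6 - 75*r*s^5 - 84*s^6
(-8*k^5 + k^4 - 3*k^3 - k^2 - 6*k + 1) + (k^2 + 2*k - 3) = -8*k^5 + k^4 - 3*k^3 - 4*k - 2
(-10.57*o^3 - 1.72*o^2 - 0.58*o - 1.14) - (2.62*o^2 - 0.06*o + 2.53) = -10.57*o^3 - 4.34*o^2 - 0.52*o - 3.67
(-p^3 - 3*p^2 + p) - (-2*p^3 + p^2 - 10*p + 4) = p^3 - 4*p^2 + 11*p - 4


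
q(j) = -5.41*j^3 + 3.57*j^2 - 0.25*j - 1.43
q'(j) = -16.23*j^2 + 7.14*j - 0.25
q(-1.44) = 22.49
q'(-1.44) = -44.19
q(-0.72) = 2.62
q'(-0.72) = -13.80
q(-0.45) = -0.10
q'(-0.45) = -6.75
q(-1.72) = 37.09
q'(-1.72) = -60.55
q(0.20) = -1.38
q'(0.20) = 0.53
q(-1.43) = 22.05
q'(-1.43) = -43.65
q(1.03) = -3.81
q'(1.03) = -10.11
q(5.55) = -817.71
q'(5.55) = -460.55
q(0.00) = -1.43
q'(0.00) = -0.25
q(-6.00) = 1297.15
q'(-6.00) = -627.37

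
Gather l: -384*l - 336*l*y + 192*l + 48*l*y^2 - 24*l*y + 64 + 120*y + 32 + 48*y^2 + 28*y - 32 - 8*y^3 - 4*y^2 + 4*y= l*(48*y^2 - 360*y - 192) - 8*y^3 + 44*y^2 + 152*y + 64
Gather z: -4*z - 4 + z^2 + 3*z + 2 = z^2 - z - 2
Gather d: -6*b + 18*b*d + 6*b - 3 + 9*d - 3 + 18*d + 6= d*(18*b + 27)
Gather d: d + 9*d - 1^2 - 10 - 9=10*d - 20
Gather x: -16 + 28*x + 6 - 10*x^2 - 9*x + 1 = -10*x^2 + 19*x - 9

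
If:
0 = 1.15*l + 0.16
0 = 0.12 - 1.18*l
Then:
No Solution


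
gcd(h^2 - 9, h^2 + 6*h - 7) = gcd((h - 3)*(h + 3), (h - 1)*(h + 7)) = 1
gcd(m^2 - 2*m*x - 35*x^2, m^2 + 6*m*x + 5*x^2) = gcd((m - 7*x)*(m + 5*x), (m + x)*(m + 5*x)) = m + 5*x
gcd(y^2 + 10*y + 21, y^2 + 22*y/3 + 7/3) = y + 7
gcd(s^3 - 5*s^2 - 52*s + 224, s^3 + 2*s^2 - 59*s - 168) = s^2 - s - 56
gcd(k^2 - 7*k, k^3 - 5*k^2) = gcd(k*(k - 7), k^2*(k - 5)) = k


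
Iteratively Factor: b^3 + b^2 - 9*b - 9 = (b + 3)*(b^2 - 2*b - 3) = (b + 1)*(b + 3)*(b - 3)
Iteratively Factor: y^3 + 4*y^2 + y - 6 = (y + 2)*(y^2 + 2*y - 3) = (y - 1)*(y + 2)*(y + 3)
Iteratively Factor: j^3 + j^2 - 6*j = (j - 2)*(j^2 + 3*j) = (j - 2)*(j + 3)*(j)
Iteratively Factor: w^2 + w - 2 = (w + 2)*(w - 1)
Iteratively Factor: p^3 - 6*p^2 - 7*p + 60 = (p + 3)*(p^2 - 9*p + 20) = (p - 4)*(p + 3)*(p - 5)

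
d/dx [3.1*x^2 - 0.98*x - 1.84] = 6.2*x - 0.98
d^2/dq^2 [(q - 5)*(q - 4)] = 2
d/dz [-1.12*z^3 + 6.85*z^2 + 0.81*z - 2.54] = -3.36*z^2 + 13.7*z + 0.81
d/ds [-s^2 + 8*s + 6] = 8 - 2*s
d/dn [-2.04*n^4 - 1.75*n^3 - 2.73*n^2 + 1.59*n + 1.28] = -8.16*n^3 - 5.25*n^2 - 5.46*n + 1.59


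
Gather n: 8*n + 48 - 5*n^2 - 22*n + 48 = -5*n^2 - 14*n + 96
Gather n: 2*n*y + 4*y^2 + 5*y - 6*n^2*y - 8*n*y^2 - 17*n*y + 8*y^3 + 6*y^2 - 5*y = -6*n^2*y + n*(-8*y^2 - 15*y) + 8*y^3 + 10*y^2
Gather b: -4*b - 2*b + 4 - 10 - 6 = -6*b - 12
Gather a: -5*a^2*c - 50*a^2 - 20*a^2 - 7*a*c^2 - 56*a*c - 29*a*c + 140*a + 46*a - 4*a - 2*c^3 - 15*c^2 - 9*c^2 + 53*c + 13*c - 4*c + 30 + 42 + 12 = a^2*(-5*c - 70) + a*(-7*c^2 - 85*c + 182) - 2*c^3 - 24*c^2 + 62*c + 84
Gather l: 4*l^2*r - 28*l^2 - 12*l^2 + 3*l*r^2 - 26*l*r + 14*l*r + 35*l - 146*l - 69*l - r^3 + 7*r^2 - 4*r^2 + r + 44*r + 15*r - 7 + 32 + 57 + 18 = l^2*(4*r - 40) + l*(3*r^2 - 12*r - 180) - r^3 + 3*r^2 + 60*r + 100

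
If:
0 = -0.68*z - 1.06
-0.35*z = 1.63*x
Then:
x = 0.33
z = -1.56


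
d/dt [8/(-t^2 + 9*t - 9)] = 8*(2*t - 9)/(t^2 - 9*t + 9)^2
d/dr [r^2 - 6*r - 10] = 2*r - 6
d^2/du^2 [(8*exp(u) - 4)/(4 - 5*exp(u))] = (-60*exp(u) - 48)*exp(u)/(125*exp(3*u) - 300*exp(2*u) + 240*exp(u) - 64)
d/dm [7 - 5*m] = -5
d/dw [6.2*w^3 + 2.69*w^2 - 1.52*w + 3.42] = 18.6*w^2 + 5.38*w - 1.52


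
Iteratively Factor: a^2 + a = (a)*(a + 1)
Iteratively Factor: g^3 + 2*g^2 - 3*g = (g)*(g^2 + 2*g - 3) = g*(g + 3)*(g - 1)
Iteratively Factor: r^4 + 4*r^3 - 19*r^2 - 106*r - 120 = (r + 3)*(r^3 + r^2 - 22*r - 40) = (r + 2)*(r + 3)*(r^2 - r - 20) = (r - 5)*(r + 2)*(r + 3)*(r + 4)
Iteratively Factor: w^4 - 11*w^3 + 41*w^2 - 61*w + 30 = (w - 3)*(w^3 - 8*w^2 + 17*w - 10) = (w - 3)*(w - 2)*(w^2 - 6*w + 5) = (w - 3)*(w - 2)*(w - 1)*(w - 5)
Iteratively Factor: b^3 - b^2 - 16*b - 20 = (b - 5)*(b^2 + 4*b + 4) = (b - 5)*(b + 2)*(b + 2)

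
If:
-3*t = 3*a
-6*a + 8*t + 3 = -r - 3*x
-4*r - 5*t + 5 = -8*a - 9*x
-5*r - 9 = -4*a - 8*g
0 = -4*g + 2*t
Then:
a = -43/275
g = 43/550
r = -9/5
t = 43/275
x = -932/825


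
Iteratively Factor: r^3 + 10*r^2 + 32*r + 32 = (r + 4)*(r^2 + 6*r + 8) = (r + 4)^2*(r + 2)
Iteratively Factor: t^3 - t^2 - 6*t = (t - 3)*(t^2 + 2*t) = t*(t - 3)*(t + 2)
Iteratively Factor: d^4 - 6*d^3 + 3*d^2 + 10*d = (d)*(d^3 - 6*d^2 + 3*d + 10) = d*(d - 5)*(d^2 - d - 2) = d*(d - 5)*(d - 2)*(d + 1)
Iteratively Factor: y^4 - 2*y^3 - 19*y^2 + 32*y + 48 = (y + 1)*(y^3 - 3*y^2 - 16*y + 48) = (y + 1)*(y + 4)*(y^2 - 7*y + 12) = (y - 3)*(y + 1)*(y + 4)*(y - 4)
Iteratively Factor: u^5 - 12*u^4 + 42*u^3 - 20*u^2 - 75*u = (u - 5)*(u^4 - 7*u^3 + 7*u^2 + 15*u) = (u - 5)^2*(u^3 - 2*u^2 - 3*u) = u*(u - 5)^2*(u^2 - 2*u - 3) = u*(u - 5)^2*(u + 1)*(u - 3)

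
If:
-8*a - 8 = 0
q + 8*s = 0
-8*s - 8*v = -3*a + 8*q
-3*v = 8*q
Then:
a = -1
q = 9/43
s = -9/344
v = -24/43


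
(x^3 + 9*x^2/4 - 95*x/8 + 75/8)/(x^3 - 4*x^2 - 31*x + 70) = (8*x^2 - 22*x + 15)/(8*(x^2 - 9*x + 14))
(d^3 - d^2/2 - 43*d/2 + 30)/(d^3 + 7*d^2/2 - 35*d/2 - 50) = (2*d - 3)/(2*d + 5)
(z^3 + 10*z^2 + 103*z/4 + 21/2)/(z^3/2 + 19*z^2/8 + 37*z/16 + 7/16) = 4*(2*z^2 + 13*z + 6)/(4*z^2 + 5*z + 1)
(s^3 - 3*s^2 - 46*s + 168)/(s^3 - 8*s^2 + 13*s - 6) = (s^2 + 3*s - 28)/(s^2 - 2*s + 1)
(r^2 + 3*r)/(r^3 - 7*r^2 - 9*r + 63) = r/(r^2 - 10*r + 21)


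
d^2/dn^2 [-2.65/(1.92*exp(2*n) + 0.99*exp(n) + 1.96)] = (-2.65*(3.84*exp(n) + 0.99)*(7.68*exp(n) + 1.98)*exp(n) + (20.352*exp(n) + 2.6235)*(1.92*exp(2*n) + 0.99*exp(n) + 1.96))*exp(n)/(1.92*exp(2*n) + 0.99*exp(n) + 1.96)^3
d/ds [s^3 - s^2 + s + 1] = 3*s^2 - 2*s + 1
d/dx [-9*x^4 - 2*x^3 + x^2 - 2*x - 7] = -36*x^3 - 6*x^2 + 2*x - 2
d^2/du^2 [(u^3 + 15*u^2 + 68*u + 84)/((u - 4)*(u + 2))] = 220/(u^3 - 12*u^2 + 48*u - 64)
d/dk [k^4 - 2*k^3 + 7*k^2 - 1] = 2*k*(2*k^2 - 3*k + 7)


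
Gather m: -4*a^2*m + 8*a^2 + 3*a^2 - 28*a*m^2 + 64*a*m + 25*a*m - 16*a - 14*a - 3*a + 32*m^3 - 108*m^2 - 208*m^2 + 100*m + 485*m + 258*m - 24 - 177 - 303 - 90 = 11*a^2 - 33*a + 32*m^3 + m^2*(-28*a - 316) + m*(-4*a^2 + 89*a + 843) - 594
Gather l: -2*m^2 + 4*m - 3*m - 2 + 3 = -2*m^2 + m + 1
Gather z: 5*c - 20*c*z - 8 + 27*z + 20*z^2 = 5*c + 20*z^2 + z*(27 - 20*c) - 8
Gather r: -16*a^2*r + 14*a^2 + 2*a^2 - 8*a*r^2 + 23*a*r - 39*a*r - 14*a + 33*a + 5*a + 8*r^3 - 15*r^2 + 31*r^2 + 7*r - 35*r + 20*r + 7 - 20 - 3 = 16*a^2 + 24*a + 8*r^3 + r^2*(16 - 8*a) + r*(-16*a^2 - 16*a - 8) - 16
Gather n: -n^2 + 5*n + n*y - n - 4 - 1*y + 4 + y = -n^2 + n*(y + 4)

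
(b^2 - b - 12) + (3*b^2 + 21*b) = 4*b^2 + 20*b - 12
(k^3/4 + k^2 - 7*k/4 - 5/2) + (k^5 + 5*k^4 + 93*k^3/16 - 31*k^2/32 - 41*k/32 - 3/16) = k^5 + 5*k^4 + 97*k^3/16 + k^2/32 - 97*k/32 - 43/16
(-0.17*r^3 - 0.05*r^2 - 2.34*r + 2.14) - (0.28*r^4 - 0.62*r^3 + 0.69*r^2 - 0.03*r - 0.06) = -0.28*r^4 + 0.45*r^3 - 0.74*r^2 - 2.31*r + 2.2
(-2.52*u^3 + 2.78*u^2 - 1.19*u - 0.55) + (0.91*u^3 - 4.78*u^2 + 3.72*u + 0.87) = -1.61*u^3 - 2.0*u^2 + 2.53*u + 0.32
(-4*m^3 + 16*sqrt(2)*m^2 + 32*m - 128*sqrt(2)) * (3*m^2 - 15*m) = -12*m^5 + 60*m^4 + 48*sqrt(2)*m^4 - 240*sqrt(2)*m^3 + 96*m^3 - 384*sqrt(2)*m^2 - 480*m^2 + 1920*sqrt(2)*m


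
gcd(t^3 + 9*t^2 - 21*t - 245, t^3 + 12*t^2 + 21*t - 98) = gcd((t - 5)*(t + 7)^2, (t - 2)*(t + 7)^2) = t^2 + 14*t + 49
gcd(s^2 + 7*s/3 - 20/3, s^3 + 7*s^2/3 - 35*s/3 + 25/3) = s - 5/3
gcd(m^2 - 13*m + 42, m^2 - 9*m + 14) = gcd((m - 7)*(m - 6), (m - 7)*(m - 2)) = m - 7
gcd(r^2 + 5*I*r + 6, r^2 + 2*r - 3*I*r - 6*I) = 1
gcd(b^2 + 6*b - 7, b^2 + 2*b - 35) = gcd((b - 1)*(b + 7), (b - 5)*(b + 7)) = b + 7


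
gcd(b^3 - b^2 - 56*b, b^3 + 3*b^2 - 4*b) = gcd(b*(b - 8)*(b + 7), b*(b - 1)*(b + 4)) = b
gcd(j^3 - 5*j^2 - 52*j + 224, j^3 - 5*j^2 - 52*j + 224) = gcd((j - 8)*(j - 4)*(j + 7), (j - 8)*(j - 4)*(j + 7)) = j^3 - 5*j^2 - 52*j + 224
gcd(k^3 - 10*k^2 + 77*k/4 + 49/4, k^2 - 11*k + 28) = k - 7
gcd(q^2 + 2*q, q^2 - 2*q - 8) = q + 2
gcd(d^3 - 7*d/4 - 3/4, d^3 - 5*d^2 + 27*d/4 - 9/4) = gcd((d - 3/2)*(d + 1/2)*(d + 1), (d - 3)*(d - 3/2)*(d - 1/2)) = d - 3/2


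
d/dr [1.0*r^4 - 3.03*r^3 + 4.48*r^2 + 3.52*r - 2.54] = 4.0*r^3 - 9.09*r^2 + 8.96*r + 3.52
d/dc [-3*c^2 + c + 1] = 1 - 6*c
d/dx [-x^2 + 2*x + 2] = 2 - 2*x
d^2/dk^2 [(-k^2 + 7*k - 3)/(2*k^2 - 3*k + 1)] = 2*(22*k^3 - 30*k^2 + 12*k - 1)/(8*k^6 - 36*k^5 + 66*k^4 - 63*k^3 + 33*k^2 - 9*k + 1)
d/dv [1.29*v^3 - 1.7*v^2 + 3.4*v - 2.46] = 3.87*v^2 - 3.4*v + 3.4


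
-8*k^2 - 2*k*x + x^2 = (-4*k + x)*(2*k + x)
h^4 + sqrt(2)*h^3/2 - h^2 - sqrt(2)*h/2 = h*(h - 1)*(h + 1)*(h + sqrt(2)/2)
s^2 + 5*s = s*(s + 5)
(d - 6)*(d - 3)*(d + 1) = d^3 - 8*d^2 + 9*d + 18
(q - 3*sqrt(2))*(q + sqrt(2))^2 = q^3 - sqrt(2)*q^2 - 10*q - 6*sqrt(2)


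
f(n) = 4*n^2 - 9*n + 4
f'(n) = 8*n - 9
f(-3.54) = 85.99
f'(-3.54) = -37.32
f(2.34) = 4.84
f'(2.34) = 9.72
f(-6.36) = 223.04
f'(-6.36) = -59.88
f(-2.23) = 43.96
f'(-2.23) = -26.84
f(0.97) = -0.97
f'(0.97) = -1.24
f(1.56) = -0.31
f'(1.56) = 3.48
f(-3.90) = 99.94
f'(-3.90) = -40.20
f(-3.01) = 67.33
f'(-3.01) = -33.08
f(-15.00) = 1039.00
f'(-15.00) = -129.00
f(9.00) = 247.00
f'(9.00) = 63.00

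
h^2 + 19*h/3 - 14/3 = (h - 2/3)*(h + 7)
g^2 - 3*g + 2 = (g - 2)*(g - 1)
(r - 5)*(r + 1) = r^2 - 4*r - 5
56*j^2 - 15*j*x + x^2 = (-8*j + x)*(-7*j + x)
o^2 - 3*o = o*(o - 3)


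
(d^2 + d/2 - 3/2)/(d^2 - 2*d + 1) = (d + 3/2)/(d - 1)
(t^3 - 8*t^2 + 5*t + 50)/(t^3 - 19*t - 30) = (t - 5)/(t + 3)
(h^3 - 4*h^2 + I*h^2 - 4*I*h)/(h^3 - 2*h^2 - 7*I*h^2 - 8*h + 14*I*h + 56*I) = h*(h + I)/(h^2 + h*(2 - 7*I) - 14*I)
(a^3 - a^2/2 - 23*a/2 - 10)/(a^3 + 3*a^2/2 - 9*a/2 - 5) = (a - 4)/(a - 2)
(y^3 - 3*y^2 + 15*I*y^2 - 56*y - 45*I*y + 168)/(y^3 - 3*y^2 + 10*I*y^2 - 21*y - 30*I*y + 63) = (y + 8*I)/(y + 3*I)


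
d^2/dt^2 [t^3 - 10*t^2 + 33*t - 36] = 6*t - 20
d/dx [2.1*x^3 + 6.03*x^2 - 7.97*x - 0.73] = 6.3*x^2 + 12.06*x - 7.97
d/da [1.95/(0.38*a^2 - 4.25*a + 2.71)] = (8.2875 - 1.482*a)/(0.38*a^2 - 4.25*a + 2.71)^2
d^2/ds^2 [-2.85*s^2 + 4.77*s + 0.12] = -5.70000000000000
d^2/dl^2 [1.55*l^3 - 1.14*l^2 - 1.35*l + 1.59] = 9.3*l - 2.28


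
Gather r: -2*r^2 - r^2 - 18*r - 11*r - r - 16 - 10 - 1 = -3*r^2 - 30*r - 27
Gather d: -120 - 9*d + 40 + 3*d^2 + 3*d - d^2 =2*d^2 - 6*d - 80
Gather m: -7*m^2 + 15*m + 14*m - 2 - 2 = -7*m^2 + 29*m - 4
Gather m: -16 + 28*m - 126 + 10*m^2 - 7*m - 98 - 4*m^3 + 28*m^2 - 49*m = -4*m^3 + 38*m^2 - 28*m - 240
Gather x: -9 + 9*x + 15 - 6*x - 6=3*x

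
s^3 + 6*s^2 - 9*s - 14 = (s - 2)*(s + 1)*(s + 7)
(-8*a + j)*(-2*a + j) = 16*a^2 - 10*a*j + j^2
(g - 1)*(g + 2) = g^2 + g - 2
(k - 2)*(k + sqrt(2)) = k^2 - 2*k + sqrt(2)*k - 2*sqrt(2)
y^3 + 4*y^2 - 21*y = y*(y - 3)*(y + 7)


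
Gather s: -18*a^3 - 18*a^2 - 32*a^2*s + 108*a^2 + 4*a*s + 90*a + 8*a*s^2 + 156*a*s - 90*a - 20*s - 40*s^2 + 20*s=-18*a^3 + 90*a^2 + s^2*(8*a - 40) + s*(-32*a^2 + 160*a)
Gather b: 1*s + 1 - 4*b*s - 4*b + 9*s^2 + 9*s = b*(-4*s - 4) + 9*s^2 + 10*s + 1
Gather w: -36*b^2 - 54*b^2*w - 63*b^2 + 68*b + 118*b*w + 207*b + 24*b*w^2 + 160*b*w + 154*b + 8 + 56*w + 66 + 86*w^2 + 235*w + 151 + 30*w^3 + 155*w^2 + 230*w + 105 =-99*b^2 + 429*b + 30*w^3 + w^2*(24*b + 241) + w*(-54*b^2 + 278*b + 521) + 330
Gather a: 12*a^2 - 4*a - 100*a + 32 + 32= 12*a^2 - 104*a + 64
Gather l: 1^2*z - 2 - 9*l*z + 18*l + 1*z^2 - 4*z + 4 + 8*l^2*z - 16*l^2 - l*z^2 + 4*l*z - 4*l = l^2*(8*z - 16) + l*(-z^2 - 5*z + 14) + z^2 - 3*z + 2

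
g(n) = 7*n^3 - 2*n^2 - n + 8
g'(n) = 21*n^2 - 4*n - 1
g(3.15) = 203.80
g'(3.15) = 194.77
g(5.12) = 889.98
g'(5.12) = 529.02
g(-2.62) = -129.00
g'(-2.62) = 153.63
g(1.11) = 14.00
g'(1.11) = 20.43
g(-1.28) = -8.68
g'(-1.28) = 38.53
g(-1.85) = -41.32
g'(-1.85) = 78.27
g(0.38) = 7.72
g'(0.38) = 0.51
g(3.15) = 203.80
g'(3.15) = 194.77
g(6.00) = 1442.00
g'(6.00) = 731.00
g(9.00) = 4940.00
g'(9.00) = 1664.00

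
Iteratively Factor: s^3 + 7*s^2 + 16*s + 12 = (s + 2)*(s^2 + 5*s + 6) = (s + 2)^2*(s + 3)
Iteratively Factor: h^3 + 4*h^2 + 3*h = (h + 3)*(h^2 + h) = (h + 1)*(h + 3)*(h)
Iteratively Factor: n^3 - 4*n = (n + 2)*(n^2 - 2*n) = (n - 2)*(n + 2)*(n)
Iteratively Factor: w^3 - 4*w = (w)*(w^2 - 4) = w*(w - 2)*(w + 2)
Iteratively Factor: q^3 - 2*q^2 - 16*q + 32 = (q + 4)*(q^2 - 6*q + 8) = (q - 2)*(q + 4)*(q - 4)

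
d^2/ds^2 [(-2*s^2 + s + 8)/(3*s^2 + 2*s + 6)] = 2*(21*s^3 + 324*s^2 + 90*s - 196)/(27*s^6 + 54*s^5 + 198*s^4 + 224*s^3 + 396*s^2 + 216*s + 216)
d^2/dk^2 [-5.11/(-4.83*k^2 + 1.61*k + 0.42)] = (238.421358*k^2 - 79.473786*k - 5.11*(9.66*k - 1.61)*(19.32*k - 3.22) - 20.732292)/(-4.83*k^2 + 1.61*k + 0.42)^3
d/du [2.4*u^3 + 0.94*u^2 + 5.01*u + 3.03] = 7.2*u^2 + 1.88*u + 5.01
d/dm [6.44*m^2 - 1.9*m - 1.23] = 12.88*m - 1.9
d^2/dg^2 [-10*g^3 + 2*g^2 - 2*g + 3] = 4 - 60*g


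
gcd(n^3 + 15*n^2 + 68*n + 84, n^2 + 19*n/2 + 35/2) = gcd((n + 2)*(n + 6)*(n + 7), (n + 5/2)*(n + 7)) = n + 7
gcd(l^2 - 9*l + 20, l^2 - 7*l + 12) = l - 4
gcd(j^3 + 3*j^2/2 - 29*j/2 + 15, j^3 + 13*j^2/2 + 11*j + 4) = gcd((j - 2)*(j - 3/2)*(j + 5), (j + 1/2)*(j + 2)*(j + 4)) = 1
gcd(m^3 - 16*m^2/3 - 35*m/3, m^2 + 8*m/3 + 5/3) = m + 5/3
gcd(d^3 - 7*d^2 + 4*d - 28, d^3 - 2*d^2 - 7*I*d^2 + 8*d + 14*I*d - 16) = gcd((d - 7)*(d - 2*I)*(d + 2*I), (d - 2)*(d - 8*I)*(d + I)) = 1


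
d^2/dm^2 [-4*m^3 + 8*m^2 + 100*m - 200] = 16 - 24*m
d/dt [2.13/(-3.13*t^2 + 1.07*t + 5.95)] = (13.3338*t - 2.2791)/(-3.13*t^2 + 1.07*t + 5.95)^2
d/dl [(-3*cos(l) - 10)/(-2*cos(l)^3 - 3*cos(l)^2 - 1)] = 3*(23*cos(l) + 23*cos(2*l)/2 + cos(3*l) + 21/2)*sin(l)/(2*cos(l)^3 + 3*cos(l)^2 + 1)^2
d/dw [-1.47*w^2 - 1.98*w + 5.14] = -2.94*w - 1.98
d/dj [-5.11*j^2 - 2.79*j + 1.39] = -10.22*j - 2.79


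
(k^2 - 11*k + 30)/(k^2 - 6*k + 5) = (k - 6)/(k - 1)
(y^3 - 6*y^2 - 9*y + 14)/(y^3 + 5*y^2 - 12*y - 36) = (y^2 - 8*y + 7)/(y^2 + 3*y - 18)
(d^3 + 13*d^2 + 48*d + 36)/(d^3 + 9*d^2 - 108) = (d + 1)/(d - 3)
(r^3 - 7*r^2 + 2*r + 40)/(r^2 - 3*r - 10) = r - 4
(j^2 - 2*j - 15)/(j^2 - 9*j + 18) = (j^2 - 2*j - 15)/(j^2 - 9*j + 18)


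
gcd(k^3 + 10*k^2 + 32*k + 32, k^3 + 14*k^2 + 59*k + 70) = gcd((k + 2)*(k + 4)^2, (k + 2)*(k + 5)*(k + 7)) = k + 2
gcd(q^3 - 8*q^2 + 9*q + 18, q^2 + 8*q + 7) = q + 1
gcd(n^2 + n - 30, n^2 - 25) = n - 5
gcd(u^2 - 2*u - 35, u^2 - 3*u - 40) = u + 5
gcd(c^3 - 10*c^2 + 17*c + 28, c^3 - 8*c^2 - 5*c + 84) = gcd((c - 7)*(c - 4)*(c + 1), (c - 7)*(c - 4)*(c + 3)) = c^2 - 11*c + 28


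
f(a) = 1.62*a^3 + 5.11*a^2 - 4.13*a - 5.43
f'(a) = 4.86*a^2 + 10.22*a - 4.13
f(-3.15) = 7.65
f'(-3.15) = 11.90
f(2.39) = 36.00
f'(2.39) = 48.06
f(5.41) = 378.30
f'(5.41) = 193.40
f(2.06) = 21.91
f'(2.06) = 37.55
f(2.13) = 24.61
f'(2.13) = 39.69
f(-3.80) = -4.84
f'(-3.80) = 27.21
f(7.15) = 818.43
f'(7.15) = 317.40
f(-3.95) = -9.23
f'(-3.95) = 31.33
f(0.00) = -5.43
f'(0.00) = -4.13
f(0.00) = -5.43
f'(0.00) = -4.13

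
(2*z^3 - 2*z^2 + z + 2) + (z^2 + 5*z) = 2*z^3 - z^2 + 6*z + 2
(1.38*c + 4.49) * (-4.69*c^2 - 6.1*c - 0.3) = -6.4722*c^3 - 29.4761*c^2 - 27.803*c - 1.347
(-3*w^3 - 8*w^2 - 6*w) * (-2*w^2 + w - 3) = 6*w^5 + 13*w^4 + 13*w^3 + 18*w^2 + 18*w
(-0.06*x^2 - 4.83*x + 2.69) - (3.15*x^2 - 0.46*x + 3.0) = -3.21*x^2 - 4.37*x - 0.31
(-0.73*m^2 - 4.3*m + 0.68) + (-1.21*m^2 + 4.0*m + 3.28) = -1.94*m^2 - 0.3*m + 3.96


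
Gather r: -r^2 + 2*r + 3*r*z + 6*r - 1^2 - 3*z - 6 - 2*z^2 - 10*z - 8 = -r^2 + r*(3*z + 8) - 2*z^2 - 13*z - 15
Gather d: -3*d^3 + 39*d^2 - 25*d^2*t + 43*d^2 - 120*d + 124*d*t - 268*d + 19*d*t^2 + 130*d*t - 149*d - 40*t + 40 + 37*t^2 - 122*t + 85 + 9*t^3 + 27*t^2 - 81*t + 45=-3*d^3 + d^2*(82 - 25*t) + d*(19*t^2 + 254*t - 537) + 9*t^3 + 64*t^2 - 243*t + 170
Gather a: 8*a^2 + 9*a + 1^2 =8*a^2 + 9*a + 1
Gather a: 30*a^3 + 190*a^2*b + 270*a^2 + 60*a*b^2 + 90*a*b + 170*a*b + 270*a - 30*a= 30*a^3 + a^2*(190*b + 270) + a*(60*b^2 + 260*b + 240)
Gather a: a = a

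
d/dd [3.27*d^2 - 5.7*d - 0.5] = 6.54*d - 5.7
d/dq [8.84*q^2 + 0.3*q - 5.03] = 17.68*q + 0.3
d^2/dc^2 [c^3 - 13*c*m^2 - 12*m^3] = 6*c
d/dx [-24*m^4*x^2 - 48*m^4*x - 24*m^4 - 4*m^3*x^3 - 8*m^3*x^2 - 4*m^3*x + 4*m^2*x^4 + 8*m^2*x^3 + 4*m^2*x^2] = 4*m^2*(-12*m^2*x - 12*m^2 - 3*m*x^2 - 4*m*x - m + 4*x^3 + 6*x^2 + 2*x)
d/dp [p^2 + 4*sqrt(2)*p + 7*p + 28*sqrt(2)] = 2*p + 4*sqrt(2) + 7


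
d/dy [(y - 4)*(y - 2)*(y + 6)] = 3*y^2 - 28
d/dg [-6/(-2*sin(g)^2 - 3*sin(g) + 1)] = -6*(4*sin(g) + 3)*cos(g)/(3*sin(g) - cos(2*g))^2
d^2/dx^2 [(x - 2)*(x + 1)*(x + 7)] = 6*x + 12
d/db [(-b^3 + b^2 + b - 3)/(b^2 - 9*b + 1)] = (-b^4 + 18*b^3 - 13*b^2 + 8*b - 26)/(b^4 - 18*b^3 + 83*b^2 - 18*b + 1)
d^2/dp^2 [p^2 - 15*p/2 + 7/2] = 2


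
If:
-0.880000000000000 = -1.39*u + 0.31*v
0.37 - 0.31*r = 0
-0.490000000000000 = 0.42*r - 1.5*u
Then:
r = 1.19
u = 0.66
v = 0.12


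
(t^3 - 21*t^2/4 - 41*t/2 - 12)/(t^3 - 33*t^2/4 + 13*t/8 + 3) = 2*(4*t^2 + 11*t + 6)/(8*t^2 - 2*t - 3)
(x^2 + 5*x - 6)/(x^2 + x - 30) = (x - 1)/(x - 5)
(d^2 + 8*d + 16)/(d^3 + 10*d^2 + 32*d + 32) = 1/(d + 2)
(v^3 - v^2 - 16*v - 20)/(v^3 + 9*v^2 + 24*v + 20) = (v - 5)/(v + 5)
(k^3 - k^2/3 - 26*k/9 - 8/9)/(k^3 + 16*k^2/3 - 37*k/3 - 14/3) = (k + 4/3)/(k + 7)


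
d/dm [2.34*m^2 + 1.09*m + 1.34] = 4.68*m + 1.09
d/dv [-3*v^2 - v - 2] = -6*v - 1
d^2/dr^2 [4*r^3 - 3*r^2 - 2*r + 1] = 24*r - 6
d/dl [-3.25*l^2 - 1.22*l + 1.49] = -6.5*l - 1.22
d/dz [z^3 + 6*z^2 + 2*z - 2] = 3*z^2 + 12*z + 2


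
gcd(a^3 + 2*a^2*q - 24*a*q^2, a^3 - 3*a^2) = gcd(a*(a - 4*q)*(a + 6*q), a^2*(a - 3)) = a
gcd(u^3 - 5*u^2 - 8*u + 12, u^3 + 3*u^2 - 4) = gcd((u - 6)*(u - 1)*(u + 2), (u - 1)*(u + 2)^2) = u^2 + u - 2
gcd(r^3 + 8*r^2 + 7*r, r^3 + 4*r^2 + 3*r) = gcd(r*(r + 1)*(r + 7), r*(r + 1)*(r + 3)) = r^2 + r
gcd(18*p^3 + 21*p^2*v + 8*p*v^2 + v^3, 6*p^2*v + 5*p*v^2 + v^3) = 6*p^2 + 5*p*v + v^2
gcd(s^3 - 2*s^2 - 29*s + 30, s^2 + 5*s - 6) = s - 1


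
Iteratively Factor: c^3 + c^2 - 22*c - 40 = (c + 4)*(c^2 - 3*c - 10) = (c + 2)*(c + 4)*(c - 5)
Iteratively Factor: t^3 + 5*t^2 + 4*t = (t + 1)*(t^2 + 4*t) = (t + 1)*(t + 4)*(t)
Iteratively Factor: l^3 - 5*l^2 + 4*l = (l - 4)*(l^2 - l) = l*(l - 4)*(l - 1)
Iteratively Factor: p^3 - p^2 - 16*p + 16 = (p + 4)*(p^2 - 5*p + 4) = (p - 4)*(p + 4)*(p - 1)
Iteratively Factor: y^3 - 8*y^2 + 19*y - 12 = (y - 3)*(y^2 - 5*y + 4) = (y - 4)*(y - 3)*(y - 1)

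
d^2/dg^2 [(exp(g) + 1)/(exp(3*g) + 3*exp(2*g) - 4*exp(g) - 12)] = (4*exp(6*g) + 18*exp(5*g) + 58*exp(4*g) + 196*exp(3*g) + 288*exp(2*g) + 112*exp(g) + 96)*exp(g)/(exp(9*g) + 9*exp(8*g) + 15*exp(7*g) - 81*exp(6*g) - 276*exp(5*g) + 108*exp(4*g) + 1232*exp(3*g) + 720*exp(2*g) - 1728*exp(g) - 1728)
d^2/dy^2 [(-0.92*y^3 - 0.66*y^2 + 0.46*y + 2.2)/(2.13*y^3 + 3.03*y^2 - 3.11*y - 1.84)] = (5.88646799999998*y^6 - 24.044292*y^5 + 68.086728*y^4 + 165.010868*y^3 + 1.715664*y^2 - 75.95508*y + 57.35452)/(9.663597*y^9 + 41.240421*y^8 + 16.336674*y^7 - 117.655335*y^6 - 95.104134*y^5 + 110.373093*y^4 + 95.586985*y^3 - 22.614888*y^2 - 31.587648*y - 6.229504)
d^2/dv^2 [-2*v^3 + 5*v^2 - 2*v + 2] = 10 - 12*v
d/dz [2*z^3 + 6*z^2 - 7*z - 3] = 6*z^2 + 12*z - 7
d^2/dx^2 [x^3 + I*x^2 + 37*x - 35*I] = 6*x + 2*I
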